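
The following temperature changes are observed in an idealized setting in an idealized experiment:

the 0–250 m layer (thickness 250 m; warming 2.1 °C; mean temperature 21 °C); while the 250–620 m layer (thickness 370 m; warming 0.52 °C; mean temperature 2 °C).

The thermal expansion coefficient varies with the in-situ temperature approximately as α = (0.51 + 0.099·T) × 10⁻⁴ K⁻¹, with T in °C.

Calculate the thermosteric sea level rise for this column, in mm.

Layer 1: α = (0.51 + 0.099×21)×10⁻⁴ = 2.589×10⁻⁴ K⁻¹
Layer 2: α = (0.51 + 0.099×2)×10⁻⁴ = 0.708×10⁻⁴ K⁻¹
2.1 × 2.589×10⁻⁴ × 250 = 0.1359225 m
0.708×10⁻⁴ × 0.52 × 370 = 0.01362192 m
Δh = 0.1359225 + 0.01362192 = 0.14954442 m

150 mm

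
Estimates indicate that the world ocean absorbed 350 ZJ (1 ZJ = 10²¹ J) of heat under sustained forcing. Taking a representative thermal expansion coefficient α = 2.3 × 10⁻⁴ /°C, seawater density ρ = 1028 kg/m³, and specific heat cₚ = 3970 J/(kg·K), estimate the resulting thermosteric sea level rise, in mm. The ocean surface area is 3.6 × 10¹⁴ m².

Per unit area: Q = 350×10²¹ / (3.6×10¹⁴) ≈ 9.722×10⁸ J/m²
Δh = αQ/(ρcₚ) = 2.3×10⁻⁴ × 9.722×10⁸ / (1028 × 3970) ≈ 0.05479 m

55 mm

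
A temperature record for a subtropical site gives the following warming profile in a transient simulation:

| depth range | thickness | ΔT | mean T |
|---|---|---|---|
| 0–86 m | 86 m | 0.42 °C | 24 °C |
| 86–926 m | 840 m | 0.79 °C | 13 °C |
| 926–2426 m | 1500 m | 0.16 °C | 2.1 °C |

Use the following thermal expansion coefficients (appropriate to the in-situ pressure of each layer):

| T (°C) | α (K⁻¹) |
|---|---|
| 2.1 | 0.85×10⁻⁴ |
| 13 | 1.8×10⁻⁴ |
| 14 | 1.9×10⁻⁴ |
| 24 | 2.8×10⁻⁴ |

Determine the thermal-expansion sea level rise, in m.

Layer 1 at 24 °C → α = 2.8×10⁻⁴ K⁻¹
Layer 2 at 13 °C → α = 1.8×10⁻⁴ K⁻¹
Layer 3 at 2.1 °C → α = 0.85×10⁻⁴ K⁻¹
Layer 1: 0.42 × 2.8×10⁻⁴ × 86 = 0.0101136 m
86–926 m: 1.8×10⁻⁴ × 840 × 0.79 = 0.119448 m
0.85×10⁻⁴ × 1500 × 0.16 = 0.02040 m
Δh = 0.0101136 + 0.119448 + 0.02040 = 0.1499616 m ≈ 0.150 m

Δh = 0.150 m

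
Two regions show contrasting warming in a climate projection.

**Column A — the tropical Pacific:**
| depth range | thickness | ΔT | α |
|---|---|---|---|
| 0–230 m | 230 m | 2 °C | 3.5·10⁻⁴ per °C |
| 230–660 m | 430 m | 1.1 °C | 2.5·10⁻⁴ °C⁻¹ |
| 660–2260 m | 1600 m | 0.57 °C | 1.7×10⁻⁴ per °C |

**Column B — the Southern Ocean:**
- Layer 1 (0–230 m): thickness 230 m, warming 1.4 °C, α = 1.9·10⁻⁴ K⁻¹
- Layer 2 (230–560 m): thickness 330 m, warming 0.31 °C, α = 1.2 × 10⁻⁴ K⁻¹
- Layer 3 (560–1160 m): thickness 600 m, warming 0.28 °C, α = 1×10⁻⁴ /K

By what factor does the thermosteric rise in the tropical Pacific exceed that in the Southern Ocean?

4.81

A 0–230 m: 2 × 3.5×10⁻⁴ × 230 = 0.16100 m
A 230–660 m: 2.5×10⁻⁴ × 430 × 1.1 = 0.11825 m
A Layer 3: 0.57 × 1600 × 1.7×10⁻⁴ = 0.15504 m
A total: 0.43429 m
B Layer 1: 1.9×10⁻⁴ × 1.4 × 230 = 0.06118 m
B 230–560 m: 330 × 0.31 × 1.2×10⁻⁴ = 0.012276 m
B 560–1160 m: 0.28 × 600 × 1×10⁻⁴ = 0.01680 m
B total: 0.090256 m
Ratio: 0.43429 / 0.090256 ≈ 4.812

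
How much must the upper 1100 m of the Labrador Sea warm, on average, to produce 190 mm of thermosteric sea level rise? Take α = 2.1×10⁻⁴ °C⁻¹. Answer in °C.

about 0.823 °C

ΔT = Δh/(αH) = 0.19 / (2.1×10⁻⁴ × 1100) ≈ 0.8225 °C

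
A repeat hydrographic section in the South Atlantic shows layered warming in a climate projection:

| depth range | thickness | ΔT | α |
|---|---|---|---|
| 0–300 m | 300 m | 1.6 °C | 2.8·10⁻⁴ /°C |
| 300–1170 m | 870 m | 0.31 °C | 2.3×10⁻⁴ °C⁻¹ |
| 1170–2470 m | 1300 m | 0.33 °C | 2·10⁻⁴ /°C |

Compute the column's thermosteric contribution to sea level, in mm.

about 282 mm

Layer 1: 2.8×10⁻⁴ × 300 × 1.6 = 0.13440 m
0.31 × 870 × 2.3×10⁻⁴ = 0.062031 m
0.33 × 2×10⁻⁴ × 1300 = 0.08580 m
Δh = 0.13440 + 0.062031 + 0.08580 = 0.282231 m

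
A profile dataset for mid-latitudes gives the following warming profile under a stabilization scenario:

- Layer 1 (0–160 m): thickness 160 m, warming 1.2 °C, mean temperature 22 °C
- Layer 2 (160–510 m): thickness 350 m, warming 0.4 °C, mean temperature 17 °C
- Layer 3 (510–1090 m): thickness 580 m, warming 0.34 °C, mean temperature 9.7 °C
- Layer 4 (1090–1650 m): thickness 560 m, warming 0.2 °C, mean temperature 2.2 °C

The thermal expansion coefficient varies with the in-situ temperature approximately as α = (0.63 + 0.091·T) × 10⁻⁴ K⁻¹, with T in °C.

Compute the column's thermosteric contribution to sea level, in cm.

Layer 1: α = (0.63 + 0.091×22)×10⁻⁴ = 2.632×10⁻⁴ K⁻¹
Layer 2: α = (0.63 + 0.091×17)×10⁻⁴ = 2.177×10⁻⁴ K⁻¹
Layer 3: α = (0.63 + 0.091×9.7)×10⁻⁴ = 1.5127×10⁻⁴ K⁻¹
Layer 4: α = (0.63 + 0.091×2.2)×10⁻⁴ = 0.8302×10⁻⁴ K⁻¹
1.2 × 2.632×10⁻⁴ × 160 = 0.0505344 m
0.4 × 2.177×10⁻⁴ × 350 = 0.030478 m
0.34 × 580 × 1.5127×10⁻⁴ = 0.029830444 m
0.8302×10⁻⁴ × 560 × 0.2 = 0.00929824 m
Δh = 0.0505344 + 0.030478 + 0.029830444 + 0.00929824 = 0.120141084 m ≈ 12.0 cm

Δh ≈ 12.0 cm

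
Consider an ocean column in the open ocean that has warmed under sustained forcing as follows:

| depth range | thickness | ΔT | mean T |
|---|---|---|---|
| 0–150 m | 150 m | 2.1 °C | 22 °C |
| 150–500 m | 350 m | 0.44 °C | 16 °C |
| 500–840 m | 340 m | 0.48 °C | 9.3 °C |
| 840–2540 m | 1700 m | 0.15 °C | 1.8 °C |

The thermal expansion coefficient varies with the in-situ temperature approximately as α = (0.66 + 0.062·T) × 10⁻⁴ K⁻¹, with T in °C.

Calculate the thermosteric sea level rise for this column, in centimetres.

Layer 1: α = (0.66 + 0.062×22)×10⁻⁴ = 2.024×10⁻⁴ K⁻¹
Layer 2: α = (0.66 + 0.062×16)×10⁻⁴ = 1.652×10⁻⁴ K⁻¹
Layer 3: α = (0.66 + 0.062×9.3)×10⁻⁴ = 1.2366×10⁻⁴ K⁻¹
Layer 4: α = (0.66 + 0.062×1.8)×10⁻⁴ = 0.7716×10⁻⁴ K⁻¹
Layer 1: 150 × 2.1 × 2.024×10⁻⁴ = 0.063756 m
1.652×10⁻⁴ × 0.44 × 350 = 0.0254408 m
Layer 3: 1.2366×10⁻⁴ × 340 × 0.48 = 0.020181312 m
0.15 × 0.7716×10⁻⁴ × 1700 = 0.0196758 m
Δh = 0.063756 + 0.0254408 + 0.020181312 + 0.0196758 = 0.129053912 m

12.9 cm of thermosteric rise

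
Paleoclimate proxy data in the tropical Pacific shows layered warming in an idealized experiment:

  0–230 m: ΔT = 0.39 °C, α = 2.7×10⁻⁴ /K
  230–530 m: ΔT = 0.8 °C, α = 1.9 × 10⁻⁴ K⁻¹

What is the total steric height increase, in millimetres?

0.39 × 2.7×10⁻⁴ × 230 = 0.024219 m
Layer 2: 1.9×10⁻⁴ × 0.8 × 300 = 0.04560 m
Δh = 0.024219 + 0.04560 = 0.069819 m

about 69.8 mm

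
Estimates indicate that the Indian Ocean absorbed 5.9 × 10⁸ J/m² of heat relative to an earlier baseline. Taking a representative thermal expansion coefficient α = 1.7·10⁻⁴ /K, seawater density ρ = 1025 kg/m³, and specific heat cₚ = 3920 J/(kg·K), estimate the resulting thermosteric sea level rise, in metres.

Δh = αQ/(ρcₚ) = 1.7×10⁻⁴ × 5.9×10⁸ / (1025 × 3920) ≈ 0.024963 m

about 0.0250 m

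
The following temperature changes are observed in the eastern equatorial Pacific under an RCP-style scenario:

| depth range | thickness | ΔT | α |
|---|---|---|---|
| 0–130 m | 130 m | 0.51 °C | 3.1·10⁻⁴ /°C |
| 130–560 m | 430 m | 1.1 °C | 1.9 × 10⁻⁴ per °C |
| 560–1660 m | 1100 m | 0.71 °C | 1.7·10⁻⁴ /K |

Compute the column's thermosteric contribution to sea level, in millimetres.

0.51 × 3.1×10⁻⁴ × 130 = 0.020553 m
430 × 1.1 × 1.9×10⁻⁴ = 0.08987 m
560–1660 m: 1100 × 0.71 × 1.7×10⁻⁴ = 0.13277 m
Δh = 0.020553 + 0.08987 + 0.13277 = 0.243193 m ≈ 240 mm

Δh ≈ 240 mm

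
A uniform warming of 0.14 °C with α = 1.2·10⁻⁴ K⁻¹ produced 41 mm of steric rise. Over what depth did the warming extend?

2440 m

H = Δh/(αΔT) = 0.041 / (1.2×10⁻⁴ × 0.14) ≈ 2440 m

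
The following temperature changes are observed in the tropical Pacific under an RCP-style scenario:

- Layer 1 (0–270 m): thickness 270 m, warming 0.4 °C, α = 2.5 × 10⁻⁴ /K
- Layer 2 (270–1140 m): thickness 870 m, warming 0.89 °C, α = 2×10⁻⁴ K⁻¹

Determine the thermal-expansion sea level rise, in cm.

18 cm

2.5×10⁻⁴ × 0.4 × 270 = 0.02700 m
Layer 2: 870 × 0.89 × 2×10⁻⁴ = 0.15486 m
Δh = 0.02700 + 0.15486 = 0.18186 m ≈ 18 cm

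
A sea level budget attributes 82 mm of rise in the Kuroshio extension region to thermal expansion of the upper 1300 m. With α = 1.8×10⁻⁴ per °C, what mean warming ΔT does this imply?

ΔT = Δh/(αH) = 0.082 / (1.8×10⁻⁴ × 1300) ≈ 0.3504 °C

about 0.350 °C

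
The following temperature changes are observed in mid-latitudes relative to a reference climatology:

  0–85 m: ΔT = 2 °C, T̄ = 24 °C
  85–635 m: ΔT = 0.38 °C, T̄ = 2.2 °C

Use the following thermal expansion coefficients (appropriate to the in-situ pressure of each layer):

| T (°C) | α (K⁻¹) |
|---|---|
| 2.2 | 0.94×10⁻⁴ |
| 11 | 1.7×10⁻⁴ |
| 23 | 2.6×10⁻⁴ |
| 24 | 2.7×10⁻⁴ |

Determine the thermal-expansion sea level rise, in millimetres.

Δh ≈ 65.5 mm

Layer 1 at 24 °C → α = 2.7×10⁻⁴ K⁻¹
Layer 2 at 2.2 °C → α = 0.94×10⁻⁴ K⁻¹
Layer 1: 2.7×10⁻⁴ × 85 × 2 = 0.04590 m
Layer 2: 0.94×10⁻⁴ × 0.38 × 550 = 0.019646 m
Δh = 0.04590 + 0.019646 = 0.065546 m ≈ 65.5 mm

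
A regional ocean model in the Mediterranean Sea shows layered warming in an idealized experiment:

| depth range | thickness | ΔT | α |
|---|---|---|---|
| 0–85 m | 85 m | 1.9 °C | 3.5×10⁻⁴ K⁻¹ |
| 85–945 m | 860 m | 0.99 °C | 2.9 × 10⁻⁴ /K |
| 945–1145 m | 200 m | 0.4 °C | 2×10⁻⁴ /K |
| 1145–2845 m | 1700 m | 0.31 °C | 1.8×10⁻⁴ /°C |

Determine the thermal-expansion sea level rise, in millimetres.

Δh = 414 mm

0–85 m: 1.9 × 85 × 3.5×10⁻⁴ = 0.056525 m
0.99 × 2.9×10⁻⁴ × 860 = 0.246906 m
2×10⁻⁴ × 200 × 0.4 = 0.01600 m
Layer 4: 1.8×10⁻⁴ × 0.31 × 1700 = 0.09486 m
Δh = 0.056525 + 0.246906 + 0.01600 + 0.09486 = 0.414291 m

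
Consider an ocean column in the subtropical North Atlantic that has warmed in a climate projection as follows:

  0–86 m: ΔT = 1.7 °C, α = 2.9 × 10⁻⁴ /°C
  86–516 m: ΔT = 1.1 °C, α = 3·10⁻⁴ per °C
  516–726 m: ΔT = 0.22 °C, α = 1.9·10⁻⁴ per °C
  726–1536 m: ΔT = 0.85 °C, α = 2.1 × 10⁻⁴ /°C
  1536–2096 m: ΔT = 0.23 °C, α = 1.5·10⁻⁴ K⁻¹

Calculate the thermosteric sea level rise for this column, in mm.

0–86 m: 86 × 2.9×10⁻⁴ × 1.7 = 0.042398 m
Layer 2: 3×10⁻⁴ × 430 × 1.1 = 0.14190 m
Layer 3: 1.9×10⁻⁴ × 0.22 × 210 = 0.008778 m
726–1536 m: 810 × 2.1×10⁻⁴ × 0.85 = 0.144585 m
Layer 5: 560 × 0.23 × 1.5×10⁻⁴ = 0.01932 m
Δh = 0.042398 + 0.14190 + 0.008778 + 0.144585 + 0.01932 = 0.356981 m ≈ 357 mm

357 mm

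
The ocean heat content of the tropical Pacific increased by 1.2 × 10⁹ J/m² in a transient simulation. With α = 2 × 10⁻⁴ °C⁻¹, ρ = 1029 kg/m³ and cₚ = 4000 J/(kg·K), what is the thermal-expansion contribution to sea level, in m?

0.058 m of thermosteric rise

Δh = αQ/(ρcₚ) = 2×10⁻⁴ × 1.2×10⁹ / (1029 × 4000) ≈ 0.058309 m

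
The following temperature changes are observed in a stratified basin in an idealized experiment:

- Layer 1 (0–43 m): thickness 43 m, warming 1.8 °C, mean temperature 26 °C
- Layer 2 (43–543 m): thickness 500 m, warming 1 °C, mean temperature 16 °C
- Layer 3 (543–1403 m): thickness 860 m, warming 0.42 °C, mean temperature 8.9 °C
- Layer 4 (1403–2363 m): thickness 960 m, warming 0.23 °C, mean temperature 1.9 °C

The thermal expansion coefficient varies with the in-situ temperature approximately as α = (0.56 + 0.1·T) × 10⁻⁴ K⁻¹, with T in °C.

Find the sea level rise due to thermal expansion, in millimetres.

Δh ≈ 201 mm

Layer 1: α = (0.56 + 0.1×26)×10⁻⁴ = 3.16×10⁻⁴ K⁻¹
Layer 2: α = (0.56 + 0.1×16)×10⁻⁴ = 2.16×10⁻⁴ K⁻¹
Layer 3: α = (0.56 + 0.1×8.9)×10⁻⁴ = 1.45×10⁻⁴ K⁻¹
Layer 4: α = (0.56 + 0.1×1.9)×10⁻⁴ = 0.75×10⁻⁴ K⁻¹
0–43 m: 43 × 1.8 × 3.16×10⁻⁴ = 0.0244584 m
Layer 2: 2.16×10⁻⁴ × 1 × 500 = 0.10800 m
543–1403 m: 1.45×10⁻⁴ × 860 × 0.42 = 0.052374 m
1403–2363 m: 960 × 0.23 × 0.75×10⁻⁴ = 0.01656 m
Δh = 0.0244584 + 0.10800 + 0.052374 + 0.01656 = 0.2013924 m ≈ 201 mm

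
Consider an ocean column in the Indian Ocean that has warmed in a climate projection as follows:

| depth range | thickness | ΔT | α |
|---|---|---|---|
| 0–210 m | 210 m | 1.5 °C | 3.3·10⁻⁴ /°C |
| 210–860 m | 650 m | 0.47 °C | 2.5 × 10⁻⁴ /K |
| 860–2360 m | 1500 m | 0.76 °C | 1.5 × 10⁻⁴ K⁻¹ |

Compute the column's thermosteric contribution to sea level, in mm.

351 mm

Layer 1: 1.5 × 210 × 3.3×10⁻⁴ = 0.10395 m
Layer 2: 2.5×10⁻⁴ × 650 × 0.47 = 0.076375 m
0.76 × 1.5×10⁻⁴ × 1500 = 0.17100 m
Δh = 0.10395 + 0.076375 + 0.17100 = 0.351325 m ≈ 351 mm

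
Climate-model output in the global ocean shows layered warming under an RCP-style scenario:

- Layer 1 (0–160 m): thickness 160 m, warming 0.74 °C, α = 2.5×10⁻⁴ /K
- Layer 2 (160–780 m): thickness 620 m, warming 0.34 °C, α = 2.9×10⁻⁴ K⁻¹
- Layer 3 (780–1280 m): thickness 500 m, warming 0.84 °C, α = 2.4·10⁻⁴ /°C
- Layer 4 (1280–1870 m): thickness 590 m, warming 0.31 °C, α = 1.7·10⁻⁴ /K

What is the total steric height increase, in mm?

Layer 1: 0.74 × 160 × 2.5×10⁻⁴ = 0.02960 m
Layer 2: 0.34 × 620 × 2.9×10⁻⁴ = 0.061132 m
500 × 2.4×10⁻⁴ × 0.84 = 0.10080 m
Layer 4: 590 × 0.31 × 1.7×10⁻⁴ = 0.031093 m
Δh = 0.02960 + 0.061132 + 0.10080 + 0.031093 = 0.222625 m

223 mm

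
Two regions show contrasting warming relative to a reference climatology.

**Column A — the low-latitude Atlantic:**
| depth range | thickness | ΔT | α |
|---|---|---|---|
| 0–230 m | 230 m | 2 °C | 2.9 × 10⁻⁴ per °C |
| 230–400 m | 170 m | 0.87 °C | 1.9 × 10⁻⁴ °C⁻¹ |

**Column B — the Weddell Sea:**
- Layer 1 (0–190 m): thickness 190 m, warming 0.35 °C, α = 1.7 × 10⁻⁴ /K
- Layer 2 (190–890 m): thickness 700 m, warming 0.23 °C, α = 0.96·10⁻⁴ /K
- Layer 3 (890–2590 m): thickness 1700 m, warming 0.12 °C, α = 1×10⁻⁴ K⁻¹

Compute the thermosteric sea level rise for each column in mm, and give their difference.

A 0–230 m: 2 × 230 × 2.9×10⁻⁴ = 0.13340 m
A Layer 2: 1.9×10⁻⁴ × 0.87 × 170 = 0.028101 m
A total: 0.161501 m
B 0–190 m: 0.35 × 1.7×10⁻⁴ × 190 = 0.011305 m
B Layer 2: 700 × 0.23 × 0.96×10⁻⁴ = 0.015456 m
B 890–2590 m: 0.12 × 1×10⁻⁴ × 1700 = 0.02040 m
B total: 0.047161 m
Difference: 0.161501 − 0.047161 = 0.11434 m

Δh_A ≈ 160 mm, Δh_B ≈ 47 mm; difference ≈ 110 mm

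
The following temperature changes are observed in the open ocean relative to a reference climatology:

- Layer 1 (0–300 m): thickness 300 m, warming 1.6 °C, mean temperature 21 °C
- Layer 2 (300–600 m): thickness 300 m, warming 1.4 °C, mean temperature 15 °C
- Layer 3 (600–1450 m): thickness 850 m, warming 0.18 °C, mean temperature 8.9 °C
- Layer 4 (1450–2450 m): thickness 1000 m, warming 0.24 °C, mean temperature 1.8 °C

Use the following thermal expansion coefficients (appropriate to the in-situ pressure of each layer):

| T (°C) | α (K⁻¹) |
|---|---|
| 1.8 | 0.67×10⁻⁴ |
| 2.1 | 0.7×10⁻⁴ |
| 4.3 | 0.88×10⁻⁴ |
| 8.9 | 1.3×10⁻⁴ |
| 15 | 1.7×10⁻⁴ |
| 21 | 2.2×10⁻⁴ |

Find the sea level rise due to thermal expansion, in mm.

210 mm of thermosteric rise

Layer 1 at 21 °C → α = 2.2×10⁻⁴ K⁻¹
Layer 2 at 15 °C → α = 1.7×10⁻⁴ K⁻¹
Layer 3 at 8.9 °C → α = 1.3×10⁻⁴ K⁻¹
Layer 4 at 1.8 °C → α = 0.67×10⁻⁴ K⁻¹
2.2×10⁻⁴ × 300 × 1.6 = 0.10560 m
300–600 m: 1.7×10⁻⁴ × 1.4 × 300 = 0.07140 m
850 × 0.18 × 1.3×10⁻⁴ = 0.01989 m
0.24 × 0.67×10⁻⁴ × 1000 = 0.01608 m
Δh = 0.10560 + 0.07140 + 0.01989 + 0.01608 = 0.21297 m ≈ 210 mm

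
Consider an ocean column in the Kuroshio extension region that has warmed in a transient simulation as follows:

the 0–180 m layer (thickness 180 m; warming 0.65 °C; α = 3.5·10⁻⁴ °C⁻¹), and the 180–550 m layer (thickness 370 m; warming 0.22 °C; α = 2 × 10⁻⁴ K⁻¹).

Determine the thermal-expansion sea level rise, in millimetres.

0–180 m: 180 × 3.5×10⁻⁴ × 0.65 = 0.04095 m
0.22 × 370 × 2×10⁻⁴ = 0.01628 m
Δh = 0.04095 + 0.01628 = 0.05723 m

Δh ≈ 57 mm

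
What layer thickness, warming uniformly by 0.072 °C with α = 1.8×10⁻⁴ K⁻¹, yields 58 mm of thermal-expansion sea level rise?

4500 m

H = Δh/(αΔT) = 0.058 / (1.8×10⁻⁴ × 0.072) ≈ 4475 m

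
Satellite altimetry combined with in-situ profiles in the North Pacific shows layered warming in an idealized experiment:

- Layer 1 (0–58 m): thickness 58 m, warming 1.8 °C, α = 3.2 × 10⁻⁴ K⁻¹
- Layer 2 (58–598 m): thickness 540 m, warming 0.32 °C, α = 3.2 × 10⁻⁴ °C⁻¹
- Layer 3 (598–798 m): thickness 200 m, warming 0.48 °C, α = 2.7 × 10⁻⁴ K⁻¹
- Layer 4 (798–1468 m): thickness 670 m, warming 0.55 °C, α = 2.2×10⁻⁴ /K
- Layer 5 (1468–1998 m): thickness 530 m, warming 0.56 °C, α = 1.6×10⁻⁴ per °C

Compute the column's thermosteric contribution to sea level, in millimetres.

243 mm

Layer 1: 58 × 3.2×10⁻⁴ × 1.8 = 0.033408 m
58–598 m: 540 × 0.32 × 3.2×10⁻⁴ = 0.055296 m
598–798 m: 0.48 × 200 × 2.7×10⁻⁴ = 0.02592 m
798–1468 m: 2.2×10⁻⁴ × 670 × 0.55 = 0.08107 m
1468–1998 m: 1.6×10⁻⁴ × 0.56 × 530 = 0.047488 m
Δh = 0.033408 + 0.055296 + 0.02592 + 0.08107 + 0.047488 = 0.243182 m ≈ 243 mm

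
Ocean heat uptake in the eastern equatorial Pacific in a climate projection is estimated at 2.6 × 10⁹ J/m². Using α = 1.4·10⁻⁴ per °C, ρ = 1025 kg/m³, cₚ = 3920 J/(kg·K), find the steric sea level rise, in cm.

about 9.06 cm

Δh = αQ/(ρcₚ) = 1.4×10⁻⁴ × 2.6×10⁹ / (1025 × 3920) ≈ 0.090592 m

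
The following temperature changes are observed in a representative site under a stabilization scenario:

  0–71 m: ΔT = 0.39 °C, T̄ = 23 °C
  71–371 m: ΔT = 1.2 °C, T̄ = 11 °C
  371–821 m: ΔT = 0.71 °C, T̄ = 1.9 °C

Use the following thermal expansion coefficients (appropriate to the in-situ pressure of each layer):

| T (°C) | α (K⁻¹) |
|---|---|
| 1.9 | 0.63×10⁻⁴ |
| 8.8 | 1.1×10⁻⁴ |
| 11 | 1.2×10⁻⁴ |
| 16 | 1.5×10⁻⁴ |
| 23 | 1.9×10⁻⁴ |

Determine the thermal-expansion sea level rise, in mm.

69 mm

Layer 1 at 23 °C → α = 1.9×10⁻⁴ K⁻¹
Layer 2 at 11 °C → α = 1.2×10⁻⁴ K⁻¹
Layer 3 at 1.9 °C → α = 0.63×10⁻⁴ K⁻¹
0–71 m: 1.9×10⁻⁴ × 71 × 0.39 = 0.0052611 m
71–371 m: 300 × 1.2×10⁻⁴ × 1.2 = 0.04320 m
371–821 m: 0.71 × 0.63×10⁻⁴ × 450 = 0.0201285 m
Δh = 0.0052611 + 0.04320 + 0.0201285 = 0.0685896 m ≈ 69 mm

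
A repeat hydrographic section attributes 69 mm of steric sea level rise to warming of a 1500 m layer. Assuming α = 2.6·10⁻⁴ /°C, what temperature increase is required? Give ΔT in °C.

ΔT ≈ 0.18 °C

ΔT = Δh/(αH) = 0.069 / (2.6×10⁻⁴ × 1500) ≈ 0.1769 °C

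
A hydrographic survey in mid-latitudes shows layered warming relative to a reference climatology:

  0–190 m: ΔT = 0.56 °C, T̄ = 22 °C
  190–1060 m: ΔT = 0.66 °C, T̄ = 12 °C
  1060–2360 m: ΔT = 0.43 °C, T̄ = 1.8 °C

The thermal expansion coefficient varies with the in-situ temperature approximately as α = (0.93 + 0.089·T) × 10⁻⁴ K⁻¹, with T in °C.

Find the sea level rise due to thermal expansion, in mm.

Layer 1: α = (0.93 + 0.089×22)×10⁻⁴ = 2.888×10⁻⁴ K⁻¹
Layer 2: α = (0.93 + 0.089×12)×10⁻⁴ = 1.998×10⁻⁴ K⁻¹
Layer 3: α = (0.93 + 0.089×1.8)×10⁻⁴ = 1.0902×10⁻⁴ K⁻¹
0–190 m: 0.56 × 190 × 2.888×10⁻⁴ = 0.03072832 m
Layer 2: 1.998×10⁻⁴ × 0.66 × 870 = 0.11472516 m
Layer 3: 1.0902×10⁻⁴ × 1300 × 0.43 = 0.06094218 m
Δh = 0.03072832 + 0.11472516 + 0.06094218 = 0.20639566 m

Δh ≈ 210 mm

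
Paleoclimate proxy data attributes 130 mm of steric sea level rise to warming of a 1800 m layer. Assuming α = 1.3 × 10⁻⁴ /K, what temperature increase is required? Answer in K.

about 0.556 K

ΔT = Δh/(αH) = 0.13 / (1.3×10⁻⁴ × 1800) ≈ 0.5556 K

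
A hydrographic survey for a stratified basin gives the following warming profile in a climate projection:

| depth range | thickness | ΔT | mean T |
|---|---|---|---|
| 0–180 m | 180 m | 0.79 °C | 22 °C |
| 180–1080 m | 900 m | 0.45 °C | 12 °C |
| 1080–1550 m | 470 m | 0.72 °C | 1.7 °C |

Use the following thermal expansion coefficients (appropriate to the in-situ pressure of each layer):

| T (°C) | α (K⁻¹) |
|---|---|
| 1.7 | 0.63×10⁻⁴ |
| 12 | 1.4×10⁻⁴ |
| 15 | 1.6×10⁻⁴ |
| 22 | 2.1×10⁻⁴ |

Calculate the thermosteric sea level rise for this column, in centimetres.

10.8 cm

Layer 1 at 22 °C → α = 2.1×10⁻⁴ K⁻¹
Layer 2 at 12 °C → α = 1.4×10⁻⁴ K⁻¹
Layer 3 at 1.7 °C → α = 0.63×10⁻⁴ K⁻¹
0–180 m: 180 × 0.79 × 2.1×10⁻⁴ = 0.029862 m
900 × 1.4×10⁻⁴ × 0.45 = 0.05670 m
Layer 3: 0.63×10⁻⁴ × 0.72 × 470 = 0.0213192 m
Δh = 0.029862 + 0.05670 + 0.0213192 = 0.1078812 m ≈ 10.8 cm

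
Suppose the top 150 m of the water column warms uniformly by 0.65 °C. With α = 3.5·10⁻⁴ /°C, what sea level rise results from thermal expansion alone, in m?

Δh = αΔT·H = 3.5×10⁻⁴ × 0.65 × 150 = 0.034125 m

about 0.0341 m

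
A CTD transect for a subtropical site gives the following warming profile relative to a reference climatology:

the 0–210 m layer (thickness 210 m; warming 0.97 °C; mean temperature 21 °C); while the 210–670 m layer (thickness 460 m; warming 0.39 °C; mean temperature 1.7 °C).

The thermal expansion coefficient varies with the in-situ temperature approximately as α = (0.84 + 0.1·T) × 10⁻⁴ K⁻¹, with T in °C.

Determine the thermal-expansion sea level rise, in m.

Layer 1: α = (0.84 + 0.1×21)×10⁻⁴ = 2.94×10⁻⁴ K⁻¹
Layer 2: α = (0.84 + 0.1×1.7)×10⁻⁴ = 1.01×10⁻⁴ K⁻¹
0–210 m: 2.94×10⁻⁴ × 0.97 × 210 = 0.0598878 m
Layer 2: 0.39 × 1.01×10⁻⁴ × 460 = 0.0181194 m
Δh = 0.0598878 + 0.0181194 = 0.0780072 m

0.078 m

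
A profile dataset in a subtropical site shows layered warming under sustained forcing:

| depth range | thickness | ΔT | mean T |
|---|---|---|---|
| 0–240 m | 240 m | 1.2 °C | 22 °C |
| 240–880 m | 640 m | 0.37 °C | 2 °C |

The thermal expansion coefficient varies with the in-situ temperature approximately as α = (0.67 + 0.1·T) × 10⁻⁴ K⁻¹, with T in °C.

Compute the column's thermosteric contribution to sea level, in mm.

Δh ≈ 100 mm

Layer 1: α = (0.67 + 0.1×22)×10⁻⁴ = 2.87×10⁻⁴ K⁻¹
Layer 2: α = (0.67 + 0.1×2)×10⁻⁴ = 0.87×10⁻⁴ K⁻¹
0–240 m: 240 × 2.87×10⁻⁴ × 1.2 = 0.082656 m
Layer 2: 0.37 × 0.87×10⁻⁴ × 640 = 0.0206016 m
Δh = 0.082656 + 0.0206016 = 0.1032576 m ≈ 100 mm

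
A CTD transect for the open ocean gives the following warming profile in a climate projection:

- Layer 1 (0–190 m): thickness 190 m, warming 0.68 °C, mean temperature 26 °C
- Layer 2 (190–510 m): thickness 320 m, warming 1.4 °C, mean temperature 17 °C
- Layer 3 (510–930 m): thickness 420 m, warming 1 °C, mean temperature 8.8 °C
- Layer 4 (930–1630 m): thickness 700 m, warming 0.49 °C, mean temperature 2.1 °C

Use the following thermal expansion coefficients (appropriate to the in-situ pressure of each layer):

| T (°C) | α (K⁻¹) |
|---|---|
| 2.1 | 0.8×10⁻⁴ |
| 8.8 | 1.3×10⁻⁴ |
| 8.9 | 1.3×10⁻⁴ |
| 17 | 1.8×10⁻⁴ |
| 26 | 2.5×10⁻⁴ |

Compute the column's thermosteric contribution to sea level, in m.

Layer 1 at 26 °C → α = 2.5×10⁻⁴ K⁻¹
Layer 2 at 17 °C → α = 1.8×10⁻⁴ K⁻¹
Layer 3 at 8.8 °C → α = 1.3×10⁻⁴ K⁻¹
Layer 4 at 2.1 °C → α = 0.8×10⁻⁴ K⁻¹
Layer 1: 0.68 × 190 × 2.5×10⁻⁴ = 0.03230 m
190–510 m: 1.8×10⁻⁴ × 320 × 1.4 = 0.08064 m
510–930 m: 420 × 1.3×10⁻⁴ × 1 = 0.05460 m
700 × 0.49 × 0.8×10⁻⁴ = 0.02744 m
Δh = 0.03230 + 0.08064 + 0.05460 + 0.02744 = 0.19498 m ≈ 0.195 m

Δh = 0.195 m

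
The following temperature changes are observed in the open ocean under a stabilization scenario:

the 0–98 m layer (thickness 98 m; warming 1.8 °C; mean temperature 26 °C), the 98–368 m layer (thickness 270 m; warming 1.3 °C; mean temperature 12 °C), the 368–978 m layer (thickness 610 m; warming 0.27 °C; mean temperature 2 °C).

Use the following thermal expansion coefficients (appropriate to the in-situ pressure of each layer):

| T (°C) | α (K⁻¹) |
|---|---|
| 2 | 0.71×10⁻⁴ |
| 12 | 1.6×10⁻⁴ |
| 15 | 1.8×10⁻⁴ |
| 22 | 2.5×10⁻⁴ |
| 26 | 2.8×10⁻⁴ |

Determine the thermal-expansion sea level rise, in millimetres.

Layer 1 at 26 °C → α = 2.8×10⁻⁴ K⁻¹
Layer 2 at 12 °C → α = 1.6×10⁻⁴ K⁻¹
Layer 3 at 2 °C → α = 0.71×10⁻⁴ K⁻¹
2.8×10⁻⁴ × 1.8 × 98 = 0.049392 m
98–368 m: 270 × 1.6×10⁻⁴ × 1.3 = 0.05616 m
Layer 3: 0.27 × 610 × 0.71×10⁻⁴ = 0.0116937 m
Δh = 0.049392 + 0.05616 + 0.0116937 = 0.1172457 m

120 mm of thermosteric rise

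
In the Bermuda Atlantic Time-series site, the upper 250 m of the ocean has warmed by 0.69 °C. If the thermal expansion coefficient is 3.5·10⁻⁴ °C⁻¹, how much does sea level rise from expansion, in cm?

Δh ≈ 6.04 cm

Δh = αΔT·H = 3.5×10⁻⁴ × 0.69 × 250 = 0.060375 m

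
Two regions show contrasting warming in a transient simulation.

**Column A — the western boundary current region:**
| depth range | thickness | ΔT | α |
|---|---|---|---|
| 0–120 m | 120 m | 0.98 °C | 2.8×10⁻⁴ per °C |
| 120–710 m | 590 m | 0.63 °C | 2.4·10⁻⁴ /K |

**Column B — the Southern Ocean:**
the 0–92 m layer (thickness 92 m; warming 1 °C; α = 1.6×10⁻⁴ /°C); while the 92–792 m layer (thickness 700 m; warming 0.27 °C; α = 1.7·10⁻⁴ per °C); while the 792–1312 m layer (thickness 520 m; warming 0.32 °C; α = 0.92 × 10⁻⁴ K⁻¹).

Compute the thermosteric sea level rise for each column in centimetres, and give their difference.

A: 12.2 cm; B: 6.22 cm; difference 6.00 cm

A 2.8×10⁻⁴ × 120 × 0.98 = 0.032928 m
A 0.63 × 590 × 2.4×10⁻⁴ = 0.089208 m
A total: 0.122136 m
B 1.6×10⁻⁴ × 1 × 92 = 0.01472 m
B Layer 2: 1.7×10⁻⁴ × 0.27 × 700 = 0.03213 m
B Layer 3: 0.92×10⁻⁴ × 520 × 0.32 = 0.0153088 m
B total: 0.0621588 m
Difference: 0.122136 − 0.0621588 = 0.0599772 m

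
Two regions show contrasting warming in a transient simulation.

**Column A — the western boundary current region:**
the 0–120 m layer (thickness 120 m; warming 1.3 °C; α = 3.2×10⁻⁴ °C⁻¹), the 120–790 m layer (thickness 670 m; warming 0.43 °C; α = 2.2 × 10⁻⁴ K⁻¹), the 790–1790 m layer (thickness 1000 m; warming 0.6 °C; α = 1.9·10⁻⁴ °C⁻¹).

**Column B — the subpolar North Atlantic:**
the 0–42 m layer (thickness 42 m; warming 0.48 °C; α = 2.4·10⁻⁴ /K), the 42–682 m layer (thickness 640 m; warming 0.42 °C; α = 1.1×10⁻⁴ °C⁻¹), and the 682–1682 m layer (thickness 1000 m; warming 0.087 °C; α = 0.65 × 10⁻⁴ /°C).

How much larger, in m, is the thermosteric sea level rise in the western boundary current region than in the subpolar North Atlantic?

A 0–120 m: 120 × 3.2×10⁻⁴ × 1.3 = 0.04992 m
A 120–790 m: 0.43 × 670 × 2.2×10⁻⁴ = 0.063382 m
A 1.9×10⁻⁴ × 1000 × 0.6 = 0.11400 m
A total: 0.227302 m
B 2.4×10⁻⁴ × 42 × 0.48 = 0.0048384 m
B Layer 2: 1.1×10⁻⁴ × 0.42 × 640 = 0.029568 m
B 1000 × 0.087 × 0.65×10⁻⁴ = 0.005655 m
B total: 0.0400614 m
Difference: 0.227302 − 0.0400614 = 0.1872406 m

0.19 m larger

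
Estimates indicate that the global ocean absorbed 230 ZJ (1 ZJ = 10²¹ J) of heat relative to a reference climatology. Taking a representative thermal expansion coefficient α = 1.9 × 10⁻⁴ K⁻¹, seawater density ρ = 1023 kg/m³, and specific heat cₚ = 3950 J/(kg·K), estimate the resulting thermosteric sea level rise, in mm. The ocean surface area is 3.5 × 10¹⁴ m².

Per unit area: Q = 230×10²¹ / (3.5×10¹⁴) ≈ 6.571×10⁸ J/m²
Δh = αQ/(ρcₚ) = 1.9×10⁻⁴ × 6.571×10⁸ / (1023 × 3950) ≈ 0.030897 m

about 30.9 mm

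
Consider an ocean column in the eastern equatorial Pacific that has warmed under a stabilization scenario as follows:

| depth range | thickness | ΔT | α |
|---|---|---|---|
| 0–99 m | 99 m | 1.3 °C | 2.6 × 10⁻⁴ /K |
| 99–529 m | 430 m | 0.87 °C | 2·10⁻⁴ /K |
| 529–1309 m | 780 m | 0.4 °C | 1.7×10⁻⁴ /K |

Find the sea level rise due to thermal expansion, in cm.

16 cm

Layer 1: 1.3 × 2.6×10⁻⁴ × 99 = 0.033462 m
99–529 m: 0.87 × 2×10⁻⁴ × 430 = 0.07482 m
529–1309 m: 780 × 1.7×10⁻⁴ × 0.4 = 0.05304 m
Δh = 0.033462 + 0.07482 + 0.05304 = 0.161322 m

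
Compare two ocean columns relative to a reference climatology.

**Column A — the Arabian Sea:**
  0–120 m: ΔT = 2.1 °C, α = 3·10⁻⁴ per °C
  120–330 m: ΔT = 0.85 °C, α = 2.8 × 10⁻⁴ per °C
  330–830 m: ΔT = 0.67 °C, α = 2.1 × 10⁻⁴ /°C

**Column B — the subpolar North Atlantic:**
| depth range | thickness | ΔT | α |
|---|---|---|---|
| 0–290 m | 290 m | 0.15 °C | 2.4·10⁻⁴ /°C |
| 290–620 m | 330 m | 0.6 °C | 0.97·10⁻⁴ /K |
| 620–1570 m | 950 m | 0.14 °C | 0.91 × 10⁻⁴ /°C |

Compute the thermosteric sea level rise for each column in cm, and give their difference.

A 0–120 m: 120 × 3×10⁻⁴ × 2.1 = 0.07560 m
A 210 × 2.8×10⁻⁴ × 0.85 = 0.04998 m
A 2.1×10⁻⁴ × 0.67 × 500 = 0.07035 m
A total: 0.19593 m
B 0–290 m: 2.4×10⁻⁴ × 0.15 × 290 = 0.01044 m
B Layer 2: 330 × 0.6 × 0.97×10⁻⁴ = 0.019206 m
B 0.91×10⁻⁴ × 950 × 0.14 = 0.012103 m
B total: 0.041749 m
Difference: 0.19593 − 0.041749 = 0.154181 m

Δh_A ≈ 19.6 cm, Δh_B ≈ 4.17 cm; difference ≈ 15.4 cm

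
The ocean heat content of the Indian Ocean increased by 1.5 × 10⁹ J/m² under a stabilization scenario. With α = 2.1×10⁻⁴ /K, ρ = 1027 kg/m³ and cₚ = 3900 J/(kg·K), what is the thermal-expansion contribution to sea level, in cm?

7.86 cm

Δh = αQ/(ρcₚ) = 2.1×10⁻⁴ × 1.5×10⁹ / (1027 × 3900) ≈ 0.078646 m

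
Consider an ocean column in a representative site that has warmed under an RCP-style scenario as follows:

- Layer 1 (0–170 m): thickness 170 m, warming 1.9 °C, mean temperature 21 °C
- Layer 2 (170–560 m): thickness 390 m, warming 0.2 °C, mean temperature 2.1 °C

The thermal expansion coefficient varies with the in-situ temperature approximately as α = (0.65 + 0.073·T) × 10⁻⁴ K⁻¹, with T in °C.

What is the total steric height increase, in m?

Layer 1: α = (0.65 + 0.073×21)×10⁻⁴ = 2.183×10⁻⁴ K⁻¹
Layer 2: α = (0.65 + 0.073×2.1)×10⁻⁴ = 0.8033×10⁻⁴ K⁻¹
0–170 m: 1.9 × 170 × 2.183×10⁻⁴ = 0.0705109 m
0.8033×10⁻⁴ × 390 × 0.2 = 0.00626574 m
Δh = 0.0705109 + 0.00626574 = 0.07677664 m ≈ 0.0768 m

about 0.0768 m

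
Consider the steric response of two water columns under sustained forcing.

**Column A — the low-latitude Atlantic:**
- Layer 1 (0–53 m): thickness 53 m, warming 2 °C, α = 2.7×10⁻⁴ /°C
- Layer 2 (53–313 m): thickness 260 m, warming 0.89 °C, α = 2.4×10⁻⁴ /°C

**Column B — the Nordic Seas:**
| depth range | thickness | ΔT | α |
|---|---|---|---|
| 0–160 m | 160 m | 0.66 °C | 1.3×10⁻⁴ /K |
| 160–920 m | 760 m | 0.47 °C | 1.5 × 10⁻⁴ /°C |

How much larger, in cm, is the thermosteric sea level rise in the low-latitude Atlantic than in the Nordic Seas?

A 0–53 m: 2 × 53 × 2.7×10⁻⁴ = 0.02862 m
A 2.4×10⁻⁴ × 0.89 × 260 = 0.055536 m
A total: 0.084156 m
B 0–160 m: 1.3×10⁻⁴ × 160 × 0.66 = 0.013728 m
B 1.5×10⁻⁴ × 760 × 0.47 = 0.05358 m
B total: 0.067308 m
Difference: 0.084156 − 0.067308 = 0.016848 m

1.7 cm larger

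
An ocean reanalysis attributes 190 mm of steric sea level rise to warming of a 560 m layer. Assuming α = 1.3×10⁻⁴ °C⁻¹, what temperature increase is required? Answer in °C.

ΔT = Δh/(αH) = 0.19 / (1.3×10⁻⁴ × 560) ≈ 2.610 °C

about 2.61 °C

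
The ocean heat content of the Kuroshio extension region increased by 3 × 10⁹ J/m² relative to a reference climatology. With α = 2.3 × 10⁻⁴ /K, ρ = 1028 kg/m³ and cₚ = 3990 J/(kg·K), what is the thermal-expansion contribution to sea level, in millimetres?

Δh ≈ 168 mm

Δh = αQ/(ρcₚ) = 2.3×10⁻⁴ × 3×10⁹ / (1028 × 3990) ≈ 0.16822 m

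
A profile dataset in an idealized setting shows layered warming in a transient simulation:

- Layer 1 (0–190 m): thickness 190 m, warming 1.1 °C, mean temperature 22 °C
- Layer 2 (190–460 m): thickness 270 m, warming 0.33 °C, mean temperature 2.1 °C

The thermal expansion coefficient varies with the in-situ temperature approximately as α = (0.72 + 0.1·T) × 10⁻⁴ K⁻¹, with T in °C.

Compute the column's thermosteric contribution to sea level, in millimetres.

69.3 mm

Layer 1: α = (0.72 + 0.1×22)×10⁻⁴ = 2.92×10⁻⁴ K⁻¹
Layer 2: α = (0.72 + 0.1×2.1)×10⁻⁴ = 0.93×10⁻⁴ K⁻¹
0–190 m: 190 × 1.1 × 2.92×10⁻⁴ = 0.061028 m
190–460 m: 0.33 × 270 × 0.93×10⁻⁴ = 0.0082863 m
Δh = 0.061028 + 0.0082863 = 0.0693143 m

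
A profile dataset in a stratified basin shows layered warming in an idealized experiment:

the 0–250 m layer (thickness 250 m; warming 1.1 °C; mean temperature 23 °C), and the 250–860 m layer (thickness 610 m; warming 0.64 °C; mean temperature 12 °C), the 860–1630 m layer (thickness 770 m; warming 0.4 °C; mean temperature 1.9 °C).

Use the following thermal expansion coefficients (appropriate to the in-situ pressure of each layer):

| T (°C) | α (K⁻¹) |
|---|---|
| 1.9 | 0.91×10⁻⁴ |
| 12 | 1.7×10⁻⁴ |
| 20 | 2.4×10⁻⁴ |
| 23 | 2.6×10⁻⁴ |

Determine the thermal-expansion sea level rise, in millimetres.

Δh ≈ 170 mm

Layer 1 at 23 °C → α = 2.6×10⁻⁴ K⁻¹
Layer 2 at 12 °C → α = 1.7×10⁻⁴ K⁻¹
Layer 3 at 1.9 °C → α = 0.91×10⁻⁴ K⁻¹
Layer 1: 250 × 1.1 × 2.6×10⁻⁴ = 0.07150 m
250–860 m: 610 × 1.7×10⁻⁴ × 0.64 = 0.066368 m
Layer 3: 0.4 × 770 × 0.91×10⁻⁴ = 0.028028 m
Δh = 0.07150 + 0.066368 + 0.028028 = 0.165896 m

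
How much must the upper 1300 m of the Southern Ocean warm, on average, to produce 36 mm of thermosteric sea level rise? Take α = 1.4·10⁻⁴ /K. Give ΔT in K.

about 0.198 K

ΔT = Δh/(αH) = 0.036 / (1.4×10⁻⁴ × 1300) ≈ 0.1978 K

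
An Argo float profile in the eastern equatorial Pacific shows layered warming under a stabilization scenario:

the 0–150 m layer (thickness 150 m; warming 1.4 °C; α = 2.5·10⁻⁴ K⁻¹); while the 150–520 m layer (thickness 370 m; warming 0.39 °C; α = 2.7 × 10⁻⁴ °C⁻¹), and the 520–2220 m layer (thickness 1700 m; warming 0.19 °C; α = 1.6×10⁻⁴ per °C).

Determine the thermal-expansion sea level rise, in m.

Layer 1: 2.5×10⁻⁴ × 150 × 1.4 = 0.05250 m
Layer 2: 370 × 0.39 × 2.7×10⁻⁴ = 0.038961 m
520–2220 m: 0.19 × 1.6×10⁻⁴ × 1700 = 0.05168 m
Δh = 0.05250 + 0.038961 + 0.05168 = 0.143141 m

0.143 m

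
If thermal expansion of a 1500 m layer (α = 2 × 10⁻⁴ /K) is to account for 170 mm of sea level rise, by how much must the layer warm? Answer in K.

ΔT = Δh/(αH) = 0.17 / (2×10⁻⁴ × 1500) ≈ 0.5667 K

ΔT ≈ 0.57 K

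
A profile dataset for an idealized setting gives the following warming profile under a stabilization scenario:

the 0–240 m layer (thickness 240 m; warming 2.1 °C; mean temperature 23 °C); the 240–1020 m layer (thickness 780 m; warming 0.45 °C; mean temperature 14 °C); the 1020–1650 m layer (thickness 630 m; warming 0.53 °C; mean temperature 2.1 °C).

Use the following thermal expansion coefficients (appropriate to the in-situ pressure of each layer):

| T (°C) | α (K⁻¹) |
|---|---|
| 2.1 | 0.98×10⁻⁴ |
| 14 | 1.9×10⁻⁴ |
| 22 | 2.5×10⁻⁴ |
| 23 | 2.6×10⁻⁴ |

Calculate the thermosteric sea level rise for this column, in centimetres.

Layer 1 at 23 °C → α = 2.6×10⁻⁴ K⁻¹
Layer 2 at 14 °C → α = 1.9×10⁻⁴ K⁻¹
Layer 3 at 2.1 °C → α = 0.98×10⁻⁴ K⁻¹
0–240 m: 2.1 × 2.6×10⁻⁴ × 240 = 0.13104 m
Layer 2: 1.9×10⁻⁴ × 0.45 × 780 = 0.06669 m
1020–1650 m: 0.53 × 0.98×10⁻⁴ × 630 = 0.0327222 m
Δh = 0.13104 + 0.06669 + 0.0327222 = 0.2304522 m

about 23 cm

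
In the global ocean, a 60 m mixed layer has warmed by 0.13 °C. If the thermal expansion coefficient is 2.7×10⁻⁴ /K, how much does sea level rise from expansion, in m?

Δh = αΔT·H = 2.7×10⁻⁴ × 0.13 × 60 = 0.002106 m

0.00211 m of thermosteric rise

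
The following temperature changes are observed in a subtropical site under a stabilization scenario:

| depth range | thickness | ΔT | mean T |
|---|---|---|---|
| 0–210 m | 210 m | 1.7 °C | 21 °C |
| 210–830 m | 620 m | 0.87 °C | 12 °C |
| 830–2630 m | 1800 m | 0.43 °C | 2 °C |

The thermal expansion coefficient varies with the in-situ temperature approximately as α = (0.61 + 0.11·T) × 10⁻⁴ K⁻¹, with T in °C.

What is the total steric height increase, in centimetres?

Layer 1: α = (0.61 + 0.11×21)×10⁻⁴ = 2.92×10⁻⁴ K⁻¹
Layer 2: α = (0.61 + 0.11×12)×10⁻⁴ = 1.93×10⁻⁴ K⁻¹
Layer 3: α = (0.61 + 0.11×2)×10⁻⁴ = 0.83×10⁻⁴ K⁻¹
210 × 2.92×10⁻⁴ × 1.7 = 0.104244 m
Layer 2: 620 × 0.87 × 1.93×10⁻⁴ = 0.1041042 m
830–2630 m: 0.43 × 1800 × 0.83×10⁻⁴ = 0.064242 m
Δh = 0.104244 + 0.1041042 + 0.064242 = 0.2725902 m

27.3 cm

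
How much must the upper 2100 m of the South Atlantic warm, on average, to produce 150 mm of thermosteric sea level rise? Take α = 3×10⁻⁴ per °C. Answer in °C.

ΔT ≈ 0.238 °C

ΔT = Δh/(αH) = 0.15 / (3×10⁻⁴ × 2100) ≈ 0.2381 °C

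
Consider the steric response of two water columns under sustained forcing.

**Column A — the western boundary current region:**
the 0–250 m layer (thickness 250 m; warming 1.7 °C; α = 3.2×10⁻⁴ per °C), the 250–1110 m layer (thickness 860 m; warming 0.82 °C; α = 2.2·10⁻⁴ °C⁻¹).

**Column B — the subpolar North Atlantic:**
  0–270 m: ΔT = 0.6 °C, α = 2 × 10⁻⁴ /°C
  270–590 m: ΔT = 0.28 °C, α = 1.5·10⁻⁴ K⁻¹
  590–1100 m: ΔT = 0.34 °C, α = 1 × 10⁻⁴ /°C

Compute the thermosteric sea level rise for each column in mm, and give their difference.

A 1.7 × 250 × 3.2×10⁻⁴ = 0.13600 m
A 0.82 × 2.2×10⁻⁴ × 860 = 0.155144 m
A total: 0.291144 m
B 0–270 m: 270 × 0.6 × 2×10⁻⁴ = 0.03240 m
B 270–590 m: 1.5×10⁻⁴ × 0.28 × 320 = 0.01344 m
B 590–1100 m: 1×10⁻⁴ × 510 × 0.34 = 0.01734 m
B total: 0.06318 m
Difference: 0.291144 − 0.06318 = 0.227964 m

Δh_A ≈ 291 mm, Δh_B ≈ 63.2 mm; difference ≈ 228 mm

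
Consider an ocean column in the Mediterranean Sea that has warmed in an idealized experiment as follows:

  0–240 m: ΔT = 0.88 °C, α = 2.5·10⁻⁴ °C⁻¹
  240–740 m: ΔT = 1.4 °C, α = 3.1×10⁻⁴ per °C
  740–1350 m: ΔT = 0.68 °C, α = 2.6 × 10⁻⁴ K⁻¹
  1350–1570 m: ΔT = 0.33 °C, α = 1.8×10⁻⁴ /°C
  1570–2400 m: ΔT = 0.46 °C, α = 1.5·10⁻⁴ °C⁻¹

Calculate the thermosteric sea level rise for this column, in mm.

240 × 0.88 × 2.5×10⁻⁴ = 0.05280 m
240–740 m: 1.4 × 3.1×10⁻⁴ × 500 = 0.21700 m
740–1350 m: 0.68 × 610 × 2.6×10⁻⁴ = 0.107848 m
Layer 4: 0.33 × 220 × 1.8×10⁻⁴ = 0.013068 m
1570–2400 m: 1.5×10⁻⁴ × 0.46 × 830 = 0.05727 m
Δh = 0.05280 + 0.21700 + 0.107848 + 0.013068 + 0.05727 = 0.447986 m

Δh ≈ 450 mm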